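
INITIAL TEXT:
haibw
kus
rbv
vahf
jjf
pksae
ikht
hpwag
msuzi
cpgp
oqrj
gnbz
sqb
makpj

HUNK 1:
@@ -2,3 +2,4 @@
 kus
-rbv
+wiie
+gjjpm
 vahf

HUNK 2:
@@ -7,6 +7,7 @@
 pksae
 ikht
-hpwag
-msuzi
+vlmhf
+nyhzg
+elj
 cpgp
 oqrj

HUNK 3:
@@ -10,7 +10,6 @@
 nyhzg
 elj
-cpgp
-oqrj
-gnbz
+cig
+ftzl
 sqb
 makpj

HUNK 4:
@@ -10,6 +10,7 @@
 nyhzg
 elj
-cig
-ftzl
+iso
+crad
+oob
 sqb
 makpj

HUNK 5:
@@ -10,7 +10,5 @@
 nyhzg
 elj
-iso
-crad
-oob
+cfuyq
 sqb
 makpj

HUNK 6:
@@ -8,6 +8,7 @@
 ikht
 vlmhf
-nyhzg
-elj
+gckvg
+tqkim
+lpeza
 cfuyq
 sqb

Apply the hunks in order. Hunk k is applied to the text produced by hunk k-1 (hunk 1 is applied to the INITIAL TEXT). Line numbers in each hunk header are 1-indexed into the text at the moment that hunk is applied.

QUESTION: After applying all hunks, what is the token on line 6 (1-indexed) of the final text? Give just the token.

Hunk 1: at line 2 remove [rbv] add [wiie,gjjpm] -> 15 lines: haibw kus wiie gjjpm vahf jjf pksae ikht hpwag msuzi cpgp oqrj gnbz sqb makpj
Hunk 2: at line 7 remove [hpwag,msuzi] add [vlmhf,nyhzg,elj] -> 16 lines: haibw kus wiie gjjpm vahf jjf pksae ikht vlmhf nyhzg elj cpgp oqrj gnbz sqb makpj
Hunk 3: at line 10 remove [cpgp,oqrj,gnbz] add [cig,ftzl] -> 15 lines: haibw kus wiie gjjpm vahf jjf pksae ikht vlmhf nyhzg elj cig ftzl sqb makpj
Hunk 4: at line 10 remove [cig,ftzl] add [iso,crad,oob] -> 16 lines: haibw kus wiie gjjpm vahf jjf pksae ikht vlmhf nyhzg elj iso crad oob sqb makpj
Hunk 5: at line 10 remove [iso,crad,oob] add [cfuyq] -> 14 lines: haibw kus wiie gjjpm vahf jjf pksae ikht vlmhf nyhzg elj cfuyq sqb makpj
Hunk 6: at line 8 remove [nyhzg,elj] add [gckvg,tqkim,lpeza] -> 15 lines: haibw kus wiie gjjpm vahf jjf pksae ikht vlmhf gckvg tqkim lpeza cfuyq sqb makpj
Final line 6: jjf

Answer: jjf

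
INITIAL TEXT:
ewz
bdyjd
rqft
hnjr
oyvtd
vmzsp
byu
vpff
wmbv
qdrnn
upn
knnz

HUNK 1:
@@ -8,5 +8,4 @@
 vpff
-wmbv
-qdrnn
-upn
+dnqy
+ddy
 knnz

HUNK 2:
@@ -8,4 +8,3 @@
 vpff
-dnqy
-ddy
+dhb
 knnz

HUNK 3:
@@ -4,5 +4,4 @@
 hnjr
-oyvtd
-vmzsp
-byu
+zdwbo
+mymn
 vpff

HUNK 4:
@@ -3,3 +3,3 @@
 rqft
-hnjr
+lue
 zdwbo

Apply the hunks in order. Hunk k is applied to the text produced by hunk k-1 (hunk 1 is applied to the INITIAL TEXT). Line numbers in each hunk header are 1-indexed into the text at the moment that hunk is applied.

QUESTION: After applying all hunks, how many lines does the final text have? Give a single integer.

Hunk 1: at line 8 remove [wmbv,qdrnn,upn] add [dnqy,ddy] -> 11 lines: ewz bdyjd rqft hnjr oyvtd vmzsp byu vpff dnqy ddy knnz
Hunk 2: at line 8 remove [dnqy,ddy] add [dhb] -> 10 lines: ewz bdyjd rqft hnjr oyvtd vmzsp byu vpff dhb knnz
Hunk 3: at line 4 remove [oyvtd,vmzsp,byu] add [zdwbo,mymn] -> 9 lines: ewz bdyjd rqft hnjr zdwbo mymn vpff dhb knnz
Hunk 4: at line 3 remove [hnjr] add [lue] -> 9 lines: ewz bdyjd rqft lue zdwbo mymn vpff dhb knnz
Final line count: 9

Answer: 9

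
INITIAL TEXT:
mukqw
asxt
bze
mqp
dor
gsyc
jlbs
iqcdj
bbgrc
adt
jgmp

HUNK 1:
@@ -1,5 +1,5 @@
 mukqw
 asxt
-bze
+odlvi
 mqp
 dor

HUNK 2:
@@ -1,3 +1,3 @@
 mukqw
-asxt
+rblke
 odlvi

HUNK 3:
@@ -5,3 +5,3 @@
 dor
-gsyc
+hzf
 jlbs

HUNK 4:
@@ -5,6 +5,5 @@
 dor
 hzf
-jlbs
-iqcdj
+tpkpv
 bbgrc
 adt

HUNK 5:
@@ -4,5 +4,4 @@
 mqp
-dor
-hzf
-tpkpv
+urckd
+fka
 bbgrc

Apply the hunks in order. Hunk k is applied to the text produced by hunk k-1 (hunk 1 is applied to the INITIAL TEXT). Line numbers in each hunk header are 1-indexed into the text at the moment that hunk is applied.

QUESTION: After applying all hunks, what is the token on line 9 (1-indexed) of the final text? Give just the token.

Hunk 1: at line 1 remove [bze] add [odlvi] -> 11 lines: mukqw asxt odlvi mqp dor gsyc jlbs iqcdj bbgrc adt jgmp
Hunk 2: at line 1 remove [asxt] add [rblke] -> 11 lines: mukqw rblke odlvi mqp dor gsyc jlbs iqcdj bbgrc adt jgmp
Hunk 3: at line 5 remove [gsyc] add [hzf] -> 11 lines: mukqw rblke odlvi mqp dor hzf jlbs iqcdj bbgrc adt jgmp
Hunk 4: at line 5 remove [jlbs,iqcdj] add [tpkpv] -> 10 lines: mukqw rblke odlvi mqp dor hzf tpkpv bbgrc adt jgmp
Hunk 5: at line 4 remove [dor,hzf,tpkpv] add [urckd,fka] -> 9 lines: mukqw rblke odlvi mqp urckd fka bbgrc adt jgmp
Final line 9: jgmp

Answer: jgmp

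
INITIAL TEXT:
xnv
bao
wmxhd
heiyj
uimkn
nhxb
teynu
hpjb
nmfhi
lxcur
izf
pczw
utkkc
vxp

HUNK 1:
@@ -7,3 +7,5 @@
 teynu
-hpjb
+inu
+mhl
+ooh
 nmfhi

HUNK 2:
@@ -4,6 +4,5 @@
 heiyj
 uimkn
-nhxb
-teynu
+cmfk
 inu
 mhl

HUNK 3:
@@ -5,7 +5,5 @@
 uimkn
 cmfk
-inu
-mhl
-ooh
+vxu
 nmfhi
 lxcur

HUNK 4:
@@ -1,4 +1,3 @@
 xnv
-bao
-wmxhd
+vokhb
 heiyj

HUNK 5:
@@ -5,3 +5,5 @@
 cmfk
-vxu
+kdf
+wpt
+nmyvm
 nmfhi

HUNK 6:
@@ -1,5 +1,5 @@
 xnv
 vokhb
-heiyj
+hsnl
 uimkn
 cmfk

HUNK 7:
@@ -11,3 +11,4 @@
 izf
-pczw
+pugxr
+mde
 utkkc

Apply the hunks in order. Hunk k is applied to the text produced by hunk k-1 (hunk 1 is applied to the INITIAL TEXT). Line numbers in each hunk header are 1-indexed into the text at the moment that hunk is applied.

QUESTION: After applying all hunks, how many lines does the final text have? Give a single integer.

Answer: 15

Derivation:
Hunk 1: at line 7 remove [hpjb] add [inu,mhl,ooh] -> 16 lines: xnv bao wmxhd heiyj uimkn nhxb teynu inu mhl ooh nmfhi lxcur izf pczw utkkc vxp
Hunk 2: at line 4 remove [nhxb,teynu] add [cmfk] -> 15 lines: xnv bao wmxhd heiyj uimkn cmfk inu mhl ooh nmfhi lxcur izf pczw utkkc vxp
Hunk 3: at line 5 remove [inu,mhl,ooh] add [vxu] -> 13 lines: xnv bao wmxhd heiyj uimkn cmfk vxu nmfhi lxcur izf pczw utkkc vxp
Hunk 4: at line 1 remove [bao,wmxhd] add [vokhb] -> 12 lines: xnv vokhb heiyj uimkn cmfk vxu nmfhi lxcur izf pczw utkkc vxp
Hunk 5: at line 5 remove [vxu] add [kdf,wpt,nmyvm] -> 14 lines: xnv vokhb heiyj uimkn cmfk kdf wpt nmyvm nmfhi lxcur izf pczw utkkc vxp
Hunk 6: at line 1 remove [heiyj] add [hsnl] -> 14 lines: xnv vokhb hsnl uimkn cmfk kdf wpt nmyvm nmfhi lxcur izf pczw utkkc vxp
Hunk 7: at line 11 remove [pczw] add [pugxr,mde] -> 15 lines: xnv vokhb hsnl uimkn cmfk kdf wpt nmyvm nmfhi lxcur izf pugxr mde utkkc vxp
Final line count: 15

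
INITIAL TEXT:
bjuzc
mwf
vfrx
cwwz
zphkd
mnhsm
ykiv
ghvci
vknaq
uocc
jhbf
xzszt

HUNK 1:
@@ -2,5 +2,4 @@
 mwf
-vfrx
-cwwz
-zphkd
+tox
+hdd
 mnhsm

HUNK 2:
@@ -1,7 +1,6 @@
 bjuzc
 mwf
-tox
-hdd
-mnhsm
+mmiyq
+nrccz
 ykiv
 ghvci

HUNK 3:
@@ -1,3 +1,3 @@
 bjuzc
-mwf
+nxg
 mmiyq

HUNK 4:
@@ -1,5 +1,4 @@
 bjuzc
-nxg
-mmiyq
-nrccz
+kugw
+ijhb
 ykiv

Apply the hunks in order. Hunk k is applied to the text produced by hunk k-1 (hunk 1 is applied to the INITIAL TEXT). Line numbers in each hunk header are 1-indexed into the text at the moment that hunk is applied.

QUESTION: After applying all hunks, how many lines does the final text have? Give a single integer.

Answer: 9

Derivation:
Hunk 1: at line 2 remove [vfrx,cwwz,zphkd] add [tox,hdd] -> 11 lines: bjuzc mwf tox hdd mnhsm ykiv ghvci vknaq uocc jhbf xzszt
Hunk 2: at line 1 remove [tox,hdd,mnhsm] add [mmiyq,nrccz] -> 10 lines: bjuzc mwf mmiyq nrccz ykiv ghvci vknaq uocc jhbf xzszt
Hunk 3: at line 1 remove [mwf] add [nxg] -> 10 lines: bjuzc nxg mmiyq nrccz ykiv ghvci vknaq uocc jhbf xzszt
Hunk 4: at line 1 remove [nxg,mmiyq,nrccz] add [kugw,ijhb] -> 9 lines: bjuzc kugw ijhb ykiv ghvci vknaq uocc jhbf xzszt
Final line count: 9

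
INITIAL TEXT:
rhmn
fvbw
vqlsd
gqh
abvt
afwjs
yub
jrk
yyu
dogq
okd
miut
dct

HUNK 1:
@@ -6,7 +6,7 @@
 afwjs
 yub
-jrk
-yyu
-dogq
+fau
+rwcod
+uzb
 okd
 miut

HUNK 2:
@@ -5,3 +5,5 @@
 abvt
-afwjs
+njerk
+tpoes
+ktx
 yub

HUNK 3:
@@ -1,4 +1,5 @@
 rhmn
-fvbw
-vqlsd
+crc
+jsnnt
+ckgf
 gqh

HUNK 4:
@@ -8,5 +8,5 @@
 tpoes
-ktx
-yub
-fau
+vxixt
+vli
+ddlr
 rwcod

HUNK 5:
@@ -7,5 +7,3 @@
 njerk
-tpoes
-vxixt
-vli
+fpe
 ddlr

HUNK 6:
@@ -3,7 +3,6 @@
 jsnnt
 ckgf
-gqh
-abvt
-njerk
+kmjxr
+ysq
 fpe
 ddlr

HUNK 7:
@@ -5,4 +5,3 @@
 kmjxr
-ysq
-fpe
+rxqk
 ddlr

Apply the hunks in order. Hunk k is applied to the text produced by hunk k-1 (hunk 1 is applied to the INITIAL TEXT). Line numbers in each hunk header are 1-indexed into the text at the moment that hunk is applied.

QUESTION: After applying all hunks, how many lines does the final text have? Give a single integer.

Answer: 12

Derivation:
Hunk 1: at line 6 remove [jrk,yyu,dogq] add [fau,rwcod,uzb] -> 13 lines: rhmn fvbw vqlsd gqh abvt afwjs yub fau rwcod uzb okd miut dct
Hunk 2: at line 5 remove [afwjs] add [njerk,tpoes,ktx] -> 15 lines: rhmn fvbw vqlsd gqh abvt njerk tpoes ktx yub fau rwcod uzb okd miut dct
Hunk 3: at line 1 remove [fvbw,vqlsd] add [crc,jsnnt,ckgf] -> 16 lines: rhmn crc jsnnt ckgf gqh abvt njerk tpoes ktx yub fau rwcod uzb okd miut dct
Hunk 4: at line 8 remove [ktx,yub,fau] add [vxixt,vli,ddlr] -> 16 lines: rhmn crc jsnnt ckgf gqh abvt njerk tpoes vxixt vli ddlr rwcod uzb okd miut dct
Hunk 5: at line 7 remove [tpoes,vxixt,vli] add [fpe] -> 14 lines: rhmn crc jsnnt ckgf gqh abvt njerk fpe ddlr rwcod uzb okd miut dct
Hunk 6: at line 3 remove [gqh,abvt,njerk] add [kmjxr,ysq] -> 13 lines: rhmn crc jsnnt ckgf kmjxr ysq fpe ddlr rwcod uzb okd miut dct
Hunk 7: at line 5 remove [ysq,fpe] add [rxqk] -> 12 lines: rhmn crc jsnnt ckgf kmjxr rxqk ddlr rwcod uzb okd miut dct
Final line count: 12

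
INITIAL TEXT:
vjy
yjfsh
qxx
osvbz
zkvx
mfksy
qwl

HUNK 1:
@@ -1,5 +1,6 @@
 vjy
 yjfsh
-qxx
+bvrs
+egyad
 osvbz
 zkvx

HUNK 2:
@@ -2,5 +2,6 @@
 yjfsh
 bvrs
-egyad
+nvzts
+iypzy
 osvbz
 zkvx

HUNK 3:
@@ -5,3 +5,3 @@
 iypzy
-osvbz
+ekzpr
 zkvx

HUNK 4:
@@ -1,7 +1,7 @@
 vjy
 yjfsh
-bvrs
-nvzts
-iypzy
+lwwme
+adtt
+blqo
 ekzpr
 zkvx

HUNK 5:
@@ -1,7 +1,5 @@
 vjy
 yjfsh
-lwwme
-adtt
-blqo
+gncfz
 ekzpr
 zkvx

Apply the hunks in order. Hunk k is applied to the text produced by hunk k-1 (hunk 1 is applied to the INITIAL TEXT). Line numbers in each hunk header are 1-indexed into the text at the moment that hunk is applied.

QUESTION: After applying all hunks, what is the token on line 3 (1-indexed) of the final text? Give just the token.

Hunk 1: at line 1 remove [qxx] add [bvrs,egyad] -> 8 lines: vjy yjfsh bvrs egyad osvbz zkvx mfksy qwl
Hunk 2: at line 2 remove [egyad] add [nvzts,iypzy] -> 9 lines: vjy yjfsh bvrs nvzts iypzy osvbz zkvx mfksy qwl
Hunk 3: at line 5 remove [osvbz] add [ekzpr] -> 9 lines: vjy yjfsh bvrs nvzts iypzy ekzpr zkvx mfksy qwl
Hunk 4: at line 1 remove [bvrs,nvzts,iypzy] add [lwwme,adtt,blqo] -> 9 lines: vjy yjfsh lwwme adtt blqo ekzpr zkvx mfksy qwl
Hunk 5: at line 1 remove [lwwme,adtt,blqo] add [gncfz] -> 7 lines: vjy yjfsh gncfz ekzpr zkvx mfksy qwl
Final line 3: gncfz

Answer: gncfz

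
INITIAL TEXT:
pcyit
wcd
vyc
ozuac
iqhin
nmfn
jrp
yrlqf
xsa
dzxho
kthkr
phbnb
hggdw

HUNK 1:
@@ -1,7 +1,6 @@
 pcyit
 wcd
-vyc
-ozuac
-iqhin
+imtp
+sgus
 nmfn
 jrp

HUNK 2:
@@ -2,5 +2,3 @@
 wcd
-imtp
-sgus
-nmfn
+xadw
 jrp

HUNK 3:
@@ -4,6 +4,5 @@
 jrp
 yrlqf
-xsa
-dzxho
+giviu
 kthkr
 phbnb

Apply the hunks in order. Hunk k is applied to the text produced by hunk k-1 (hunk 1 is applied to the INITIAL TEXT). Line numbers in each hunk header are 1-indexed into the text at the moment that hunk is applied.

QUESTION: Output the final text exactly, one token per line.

Hunk 1: at line 1 remove [vyc,ozuac,iqhin] add [imtp,sgus] -> 12 lines: pcyit wcd imtp sgus nmfn jrp yrlqf xsa dzxho kthkr phbnb hggdw
Hunk 2: at line 2 remove [imtp,sgus,nmfn] add [xadw] -> 10 lines: pcyit wcd xadw jrp yrlqf xsa dzxho kthkr phbnb hggdw
Hunk 3: at line 4 remove [xsa,dzxho] add [giviu] -> 9 lines: pcyit wcd xadw jrp yrlqf giviu kthkr phbnb hggdw

Answer: pcyit
wcd
xadw
jrp
yrlqf
giviu
kthkr
phbnb
hggdw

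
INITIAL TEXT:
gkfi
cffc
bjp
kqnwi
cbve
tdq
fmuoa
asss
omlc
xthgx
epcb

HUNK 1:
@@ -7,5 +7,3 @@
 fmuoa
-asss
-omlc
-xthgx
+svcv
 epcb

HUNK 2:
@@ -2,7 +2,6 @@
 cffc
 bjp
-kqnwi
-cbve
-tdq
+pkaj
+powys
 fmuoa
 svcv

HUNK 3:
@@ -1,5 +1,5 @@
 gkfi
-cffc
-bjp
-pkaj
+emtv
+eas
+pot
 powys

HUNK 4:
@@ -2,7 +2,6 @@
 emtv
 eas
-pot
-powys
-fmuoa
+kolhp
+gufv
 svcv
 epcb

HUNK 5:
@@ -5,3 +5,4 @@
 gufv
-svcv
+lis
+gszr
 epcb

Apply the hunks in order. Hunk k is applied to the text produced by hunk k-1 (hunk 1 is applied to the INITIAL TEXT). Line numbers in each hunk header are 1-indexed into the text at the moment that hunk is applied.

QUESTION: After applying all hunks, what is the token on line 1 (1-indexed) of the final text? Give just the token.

Hunk 1: at line 7 remove [asss,omlc,xthgx] add [svcv] -> 9 lines: gkfi cffc bjp kqnwi cbve tdq fmuoa svcv epcb
Hunk 2: at line 2 remove [kqnwi,cbve,tdq] add [pkaj,powys] -> 8 lines: gkfi cffc bjp pkaj powys fmuoa svcv epcb
Hunk 3: at line 1 remove [cffc,bjp,pkaj] add [emtv,eas,pot] -> 8 lines: gkfi emtv eas pot powys fmuoa svcv epcb
Hunk 4: at line 2 remove [pot,powys,fmuoa] add [kolhp,gufv] -> 7 lines: gkfi emtv eas kolhp gufv svcv epcb
Hunk 5: at line 5 remove [svcv] add [lis,gszr] -> 8 lines: gkfi emtv eas kolhp gufv lis gszr epcb
Final line 1: gkfi

Answer: gkfi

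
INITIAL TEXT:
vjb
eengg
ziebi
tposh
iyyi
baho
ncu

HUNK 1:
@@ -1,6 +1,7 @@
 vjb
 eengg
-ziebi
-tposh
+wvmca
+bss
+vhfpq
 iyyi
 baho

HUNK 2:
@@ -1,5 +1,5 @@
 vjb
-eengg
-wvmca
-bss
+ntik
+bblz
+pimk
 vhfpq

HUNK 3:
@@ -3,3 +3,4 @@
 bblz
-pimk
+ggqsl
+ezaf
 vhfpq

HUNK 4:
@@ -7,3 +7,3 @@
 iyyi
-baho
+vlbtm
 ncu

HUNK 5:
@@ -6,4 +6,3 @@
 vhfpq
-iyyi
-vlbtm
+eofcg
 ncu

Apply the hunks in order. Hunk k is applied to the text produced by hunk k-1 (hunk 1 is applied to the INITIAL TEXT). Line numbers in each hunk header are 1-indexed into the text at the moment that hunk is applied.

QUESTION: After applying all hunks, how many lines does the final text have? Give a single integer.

Answer: 8

Derivation:
Hunk 1: at line 1 remove [ziebi,tposh] add [wvmca,bss,vhfpq] -> 8 lines: vjb eengg wvmca bss vhfpq iyyi baho ncu
Hunk 2: at line 1 remove [eengg,wvmca,bss] add [ntik,bblz,pimk] -> 8 lines: vjb ntik bblz pimk vhfpq iyyi baho ncu
Hunk 3: at line 3 remove [pimk] add [ggqsl,ezaf] -> 9 lines: vjb ntik bblz ggqsl ezaf vhfpq iyyi baho ncu
Hunk 4: at line 7 remove [baho] add [vlbtm] -> 9 lines: vjb ntik bblz ggqsl ezaf vhfpq iyyi vlbtm ncu
Hunk 5: at line 6 remove [iyyi,vlbtm] add [eofcg] -> 8 lines: vjb ntik bblz ggqsl ezaf vhfpq eofcg ncu
Final line count: 8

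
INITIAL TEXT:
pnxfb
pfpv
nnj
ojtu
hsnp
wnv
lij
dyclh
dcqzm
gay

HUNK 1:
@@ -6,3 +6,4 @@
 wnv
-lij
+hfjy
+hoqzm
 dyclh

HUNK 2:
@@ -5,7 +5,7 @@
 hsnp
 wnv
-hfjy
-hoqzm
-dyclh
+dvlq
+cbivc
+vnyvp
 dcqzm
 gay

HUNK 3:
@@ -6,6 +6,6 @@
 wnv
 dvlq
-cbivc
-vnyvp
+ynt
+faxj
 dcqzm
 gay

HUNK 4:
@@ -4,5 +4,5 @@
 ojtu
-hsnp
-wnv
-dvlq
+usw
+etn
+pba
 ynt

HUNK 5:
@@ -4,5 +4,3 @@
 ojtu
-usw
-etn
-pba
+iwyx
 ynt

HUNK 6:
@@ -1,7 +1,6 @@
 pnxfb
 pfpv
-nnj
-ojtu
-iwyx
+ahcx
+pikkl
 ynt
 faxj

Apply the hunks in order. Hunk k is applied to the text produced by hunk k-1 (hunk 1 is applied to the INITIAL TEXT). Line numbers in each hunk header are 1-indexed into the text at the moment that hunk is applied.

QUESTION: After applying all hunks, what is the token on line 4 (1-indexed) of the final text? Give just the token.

Answer: pikkl

Derivation:
Hunk 1: at line 6 remove [lij] add [hfjy,hoqzm] -> 11 lines: pnxfb pfpv nnj ojtu hsnp wnv hfjy hoqzm dyclh dcqzm gay
Hunk 2: at line 5 remove [hfjy,hoqzm,dyclh] add [dvlq,cbivc,vnyvp] -> 11 lines: pnxfb pfpv nnj ojtu hsnp wnv dvlq cbivc vnyvp dcqzm gay
Hunk 3: at line 6 remove [cbivc,vnyvp] add [ynt,faxj] -> 11 lines: pnxfb pfpv nnj ojtu hsnp wnv dvlq ynt faxj dcqzm gay
Hunk 4: at line 4 remove [hsnp,wnv,dvlq] add [usw,etn,pba] -> 11 lines: pnxfb pfpv nnj ojtu usw etn pba ynt faxj dcqzm gay
Hunk 5: at line 4 remove [usw,etn,pba] add [iwyx] -> 9 lines: pnxfb pfpv nnj ojtu iwyx ynt faxj dcqzm gay
Hunk 6: at line 1 remove [nnj,ojtu,iwyx] add [ahcx,pikkl] -> 8 lines: pnxfb pfpv ahcx pikkl ynt faxj dcqzm gay
Final line 4: pikkl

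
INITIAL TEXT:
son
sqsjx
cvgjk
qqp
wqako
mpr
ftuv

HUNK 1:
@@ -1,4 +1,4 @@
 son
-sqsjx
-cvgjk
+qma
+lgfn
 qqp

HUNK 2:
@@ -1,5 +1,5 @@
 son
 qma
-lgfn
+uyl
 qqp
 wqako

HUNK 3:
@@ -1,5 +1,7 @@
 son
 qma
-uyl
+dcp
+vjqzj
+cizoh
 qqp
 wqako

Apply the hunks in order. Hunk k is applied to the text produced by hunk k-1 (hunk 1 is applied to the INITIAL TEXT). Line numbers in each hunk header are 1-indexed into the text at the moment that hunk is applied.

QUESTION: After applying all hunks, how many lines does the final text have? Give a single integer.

Hunk 1: at line 1 remove [sqsjx,cvgjk] add [qma,lgfn] -> 7 lines: son qma lgfn qqp wqako mpr ftuv
Hunk 2: at line 1 remove [lgfn] add [uyl] -> 7 lines: son qma uyl qqp wqako mpr ftuv
Hunk 3: at line 1 remove [uyl] add [dcp,vjqzj,cizoh] -> 9 lines: son qma dcp vjqzj cizoh qqp wqako mpr ftuv
Final line count: 9

Answer: 9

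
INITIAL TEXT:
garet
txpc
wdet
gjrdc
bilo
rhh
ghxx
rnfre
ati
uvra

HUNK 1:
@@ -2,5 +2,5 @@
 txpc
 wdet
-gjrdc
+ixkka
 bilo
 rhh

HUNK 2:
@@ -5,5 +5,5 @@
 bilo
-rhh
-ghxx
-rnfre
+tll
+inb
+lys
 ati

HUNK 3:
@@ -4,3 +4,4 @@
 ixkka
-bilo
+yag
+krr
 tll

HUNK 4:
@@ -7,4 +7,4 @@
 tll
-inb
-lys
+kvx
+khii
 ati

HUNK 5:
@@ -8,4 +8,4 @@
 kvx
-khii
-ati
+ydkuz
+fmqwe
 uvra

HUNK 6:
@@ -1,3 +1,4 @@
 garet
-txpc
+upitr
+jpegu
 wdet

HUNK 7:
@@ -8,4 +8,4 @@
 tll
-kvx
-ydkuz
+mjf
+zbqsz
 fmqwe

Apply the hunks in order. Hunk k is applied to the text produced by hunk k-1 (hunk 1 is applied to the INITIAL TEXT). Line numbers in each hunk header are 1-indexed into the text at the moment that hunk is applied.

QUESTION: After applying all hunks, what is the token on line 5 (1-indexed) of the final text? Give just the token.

Answer: ixkka

Derivation:
Hunk 1: at line 2 remove [gjrdc] add [ixkka] -> 10 lines: garet txpc wdet ixkka bilo rhh ghxx rnfre ati uvra
Hunk 2: at line 5 remove [rhh,ghxx,rnfre] add [tll,inb,lys] -> 10 lines: garet txpc wdet ixkka bilo tll inb lys ati uvra
Hunk 3: at line 4 remove [bilo] add [yag,krr] -> 11 lines: garet txpc wdet ixkka yag krr tll inb lys ati uvra
Hunk 4: at line 7 remove [inb,lys] add [kvx,khii] -> 11 lines: garet txpc wdet ixkka yag krr tll kvx khii ati uvra
Hunk 5: at line 8 remove [khii,ati] add [ydkuz,fmqwe] -> 11 lines: garet txpc wdet ixkka yag krr tll kvx ydkuz fmqwe uvra
Hunk 6: at line 1 remove [txpc] add [upitr,jpegu] -> 12 lines: garet upitr jpegu wdet ixkka yag krr tll kvx ydkuz fmqwe uvra
Hunk 7: at line 8 remove [kvx,ydkuz] add [mjf,zbqsz] -> 12 lines: garet upitr jpegu wdet ixkka yag krr tll mjf zbqsz fmqwe uvra
Final line 5: ixkka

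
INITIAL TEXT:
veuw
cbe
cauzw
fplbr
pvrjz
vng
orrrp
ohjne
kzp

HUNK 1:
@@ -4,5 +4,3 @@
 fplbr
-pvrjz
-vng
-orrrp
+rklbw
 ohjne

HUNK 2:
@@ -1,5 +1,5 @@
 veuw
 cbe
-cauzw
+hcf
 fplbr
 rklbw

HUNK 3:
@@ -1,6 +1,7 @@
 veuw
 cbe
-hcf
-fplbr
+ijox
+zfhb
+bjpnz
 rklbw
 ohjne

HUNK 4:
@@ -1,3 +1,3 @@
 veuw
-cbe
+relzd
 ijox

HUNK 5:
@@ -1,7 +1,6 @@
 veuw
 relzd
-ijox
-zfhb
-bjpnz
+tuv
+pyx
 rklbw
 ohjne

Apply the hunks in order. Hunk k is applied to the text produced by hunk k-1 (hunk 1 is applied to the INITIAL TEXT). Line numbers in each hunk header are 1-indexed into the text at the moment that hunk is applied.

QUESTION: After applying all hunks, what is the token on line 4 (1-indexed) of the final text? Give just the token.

Hunk 1: at line 4 remove [pvrjz,vng,orrrp] add [rklbw] -> 7 lines: veuw cbe cauzw fplbr rklbw ohjne kzp
Hunk 2: at line 1 remove [cauzw] add [hcf] -> 7 lines: veuw cbe hcf fplbr rklbw ohjne kzp
Hunk 3: at line 1 remove [hcf,fplbr] add [ijox,zfhb,bjpnz] -> 8 lines: veuw cbe ijox zfhb bjpnz rklbw ohjne kzp
Hunk 4: at line 1 remove [cbe] add [relzd] -> 8 lines: veuw relzd ijox zfhb bjpnz rklbw ohjne kzp
Hunk 5: at line 1 remove [ijox,zfhb,bjpnz] add [tuv,pyx] -> 7 lines: veuw relzd tuv pyx rklbw ohjne kzp
Final line 4: pyx

Answer: pyx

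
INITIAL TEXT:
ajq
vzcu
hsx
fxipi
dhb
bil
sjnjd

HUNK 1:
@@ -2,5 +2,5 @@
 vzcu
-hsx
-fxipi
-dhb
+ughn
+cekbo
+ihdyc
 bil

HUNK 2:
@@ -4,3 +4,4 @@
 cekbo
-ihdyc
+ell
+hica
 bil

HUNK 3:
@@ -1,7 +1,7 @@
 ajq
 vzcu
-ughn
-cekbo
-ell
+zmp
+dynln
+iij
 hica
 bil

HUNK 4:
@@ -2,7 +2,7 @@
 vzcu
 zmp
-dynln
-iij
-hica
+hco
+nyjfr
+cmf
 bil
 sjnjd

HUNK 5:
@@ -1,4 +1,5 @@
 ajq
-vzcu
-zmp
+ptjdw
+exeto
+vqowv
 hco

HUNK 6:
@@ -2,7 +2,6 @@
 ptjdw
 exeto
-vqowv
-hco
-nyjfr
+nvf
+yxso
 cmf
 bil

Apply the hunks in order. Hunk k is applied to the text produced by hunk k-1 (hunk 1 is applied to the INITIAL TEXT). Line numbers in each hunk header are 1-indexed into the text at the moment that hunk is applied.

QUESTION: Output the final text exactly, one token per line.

Answer: ajq
ptjdw
exeto
nvf
yxso
cmf
bil
sjnjd

Derivation:
Hunk 1: at line 2 remove [hsx,fxipi,dhb] add [ughn,cekbo,ihdyc] -> 7 lines: ajq vzcu ughn cekbo ihdyc bil sjnjd
Hunk 2: at line 4 remove [ihdyc] add [ell,hica] -> 8 lines: ajq vzcu ughn cekbo ell hica bil sjnjd
Hunk 3: at line 1 remove [ughn,cekbo,ell] add [zmp,dynln,iij] -> 8 lines: ajq vzcu zmp dynln iij hica bil sjnjd
Hunk 4: at line 2 remove [dynln,iij,hica] add [hco,nyjfr,cmf] -> 8 lines: ajq vzcu zmp hco nyjfr cmf bil sjnjd
Hunk 5: at line 1 remove [vzcu,zmp] add [ptjdw,exeto,vqowv] -> 9 lines: ajq ptjdw exeto vqowv hco nyjfr cmf bil sjnjd
Hunk 6: at line 2 remove [vqowv,hco,nyjfr] add [nvf,yxso] -> 8 lines: ajq ptjdw exeto nvf yxso cmf bil sjnjd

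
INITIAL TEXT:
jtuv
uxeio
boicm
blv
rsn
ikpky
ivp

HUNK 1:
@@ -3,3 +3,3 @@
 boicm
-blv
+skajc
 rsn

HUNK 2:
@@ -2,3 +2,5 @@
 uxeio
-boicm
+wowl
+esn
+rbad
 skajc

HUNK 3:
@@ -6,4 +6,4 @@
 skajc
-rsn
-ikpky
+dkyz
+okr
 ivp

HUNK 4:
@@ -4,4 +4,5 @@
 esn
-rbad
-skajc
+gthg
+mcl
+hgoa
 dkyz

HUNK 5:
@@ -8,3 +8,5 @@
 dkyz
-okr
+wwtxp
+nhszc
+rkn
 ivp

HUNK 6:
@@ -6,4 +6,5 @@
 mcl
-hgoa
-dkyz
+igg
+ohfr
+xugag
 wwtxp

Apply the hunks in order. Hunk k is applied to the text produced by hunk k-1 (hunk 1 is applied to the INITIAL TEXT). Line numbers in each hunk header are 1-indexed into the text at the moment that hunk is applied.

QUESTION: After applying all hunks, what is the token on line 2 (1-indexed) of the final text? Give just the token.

Answer: uxeio

Derivation:
Hunk 1: at line 3 remove [blv] add [skajc] -> 7 lines: jtuv uxeio boicm skajc rsn ikpky ivp
Hunk 2: at line 2 remove [boicm] add [wowl,esn,rbad] -> 9 lines: jtuv uxeio wowl esn rbad skajc rsn ikpky ivp
Hunk 3: at line 6 remove [rsn,ikpky] add [dkyz,okr] -> 9 lines: jtuv uxeio wowl esn rbad skajc dkyz okr ivp
Hunk 4: at line 4 remove [rbad,skajc] add [gthg,mcl,hgoa] -> 10 lines: jtuv uxeio wowl esn gthg mcl hgoa dkyz okr ivp
Hunk 5: at line 8 remove [okr] add [wwtxp,nhszc,rkn] -> 12 lines: jtuv uxeio wowl esn gthg mcl hgoa dkyz wwtxp nhszc rkn ivp
Hunk 6: at line 6 remove [hgoa,dkyz] add [igg,ohfr,xugag] -> 13 lines: jtuv uxeio wowl esn gthg mcl igg ohfr xugag wwtxp nhszc rkn ivp
Final line 2: uxeio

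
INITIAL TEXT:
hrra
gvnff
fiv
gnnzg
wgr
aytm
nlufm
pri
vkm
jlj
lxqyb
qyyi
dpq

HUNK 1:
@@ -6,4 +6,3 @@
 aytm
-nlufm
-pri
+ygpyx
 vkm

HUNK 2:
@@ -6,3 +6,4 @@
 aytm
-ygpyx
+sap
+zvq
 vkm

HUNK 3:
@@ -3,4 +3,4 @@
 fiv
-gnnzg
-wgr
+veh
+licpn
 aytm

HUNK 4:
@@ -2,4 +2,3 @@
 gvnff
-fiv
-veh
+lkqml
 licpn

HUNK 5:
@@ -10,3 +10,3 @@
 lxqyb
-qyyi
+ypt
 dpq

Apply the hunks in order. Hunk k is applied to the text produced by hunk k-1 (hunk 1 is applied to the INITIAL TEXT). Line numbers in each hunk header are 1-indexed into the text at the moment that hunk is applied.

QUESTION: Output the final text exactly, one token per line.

Hunk 1: at line 6 remove [nlufm,pri] add [ygpyx] -> 12 lines: hrra gvnff fiv gnnzg wgr aytm ygpyx vkm jlj lxqyb qyyi dpq
Hunk 2: at line 6 remove [ygpyx] add [sap,zvq] -> 13 lines: hrra gvnff fiv gnnzg wgr aytm sap zvq vkm jlj lxqyb qyyi dpq
Hunk 3: at line 3 remove [gnnzg,wgr] add [veh,licpn] -> 13 lines: hrra gvnff fiv veh licpn aytm sap zvq vkm jlj lxqyb qyyi dpq
Hunk 4: at line 2 remove [fiv,veh] add [lkqml] -> 12 lines: hrra gvnff lkqml licpn aytm sap zvq vkm jlj lxqyb qyyi dpq
Hunk 5: at line 10 remove [qyyi] add [ypt] -> 12 lines: hrra gvnff lkqml licpn aytm sap zvq vkm jlj lxqyb ypt dpq

Answer: hrra
gvnff
lkqml
licpn
aytm
sap
zvq
vkm
jlj
lxqyb
ypt
dpq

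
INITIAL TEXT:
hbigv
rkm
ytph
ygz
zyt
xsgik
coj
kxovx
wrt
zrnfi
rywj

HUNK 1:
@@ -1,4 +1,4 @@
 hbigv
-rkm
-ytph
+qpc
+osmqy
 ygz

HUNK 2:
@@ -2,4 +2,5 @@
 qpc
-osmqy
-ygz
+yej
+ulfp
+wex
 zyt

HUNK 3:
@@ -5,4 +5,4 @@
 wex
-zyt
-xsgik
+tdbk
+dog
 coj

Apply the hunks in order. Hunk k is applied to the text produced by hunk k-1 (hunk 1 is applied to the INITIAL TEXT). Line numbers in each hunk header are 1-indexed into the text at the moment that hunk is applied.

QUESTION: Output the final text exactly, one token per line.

Hunk 1: at line 1 remove [rkm,ytph] add [qpc,osmqy] -> 11 lines: hbigv qpc osmqy ygz zyt xsgik coj kxovx wrt zrnfi rywj
Hunk 2: at line 2 remove [osmqy,ygz] add [yej,ulfp,wex] -> 12 lines: hbigv qpc yej ulfp wex zyt xsgik coj kxovx wrt zrnfi rywj
Hunk 3: at line 5 remove [zyt,xsgik] add [tdbk,dog] -> 12 lines: hbigv qpc yej ulfp wex tdbk dog coj kxovx wrt zrnfi rywj

Answer: hbigv
qpc
yej
ulfp
wex
tdbk
dog
coj
kxovx
wrt
zrnfi
rywj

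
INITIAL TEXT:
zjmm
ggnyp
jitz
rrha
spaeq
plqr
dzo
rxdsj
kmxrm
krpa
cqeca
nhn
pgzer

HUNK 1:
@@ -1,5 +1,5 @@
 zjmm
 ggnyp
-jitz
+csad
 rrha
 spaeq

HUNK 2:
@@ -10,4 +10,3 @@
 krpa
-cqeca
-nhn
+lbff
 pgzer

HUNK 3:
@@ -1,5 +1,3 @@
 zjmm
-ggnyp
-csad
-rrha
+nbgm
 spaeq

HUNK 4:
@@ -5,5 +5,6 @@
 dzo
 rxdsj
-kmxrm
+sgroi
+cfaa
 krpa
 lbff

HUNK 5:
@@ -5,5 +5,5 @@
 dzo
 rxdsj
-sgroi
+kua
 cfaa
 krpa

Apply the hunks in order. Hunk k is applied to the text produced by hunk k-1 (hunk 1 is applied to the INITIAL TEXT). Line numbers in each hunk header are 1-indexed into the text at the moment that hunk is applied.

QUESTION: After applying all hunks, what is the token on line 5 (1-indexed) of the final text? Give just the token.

Hunk 1: at line 1 remove [jitz] add [csad] -> 13 lines: zjmm ggnyp csad rrha spaeq plqr dzo rxdsj kmxrm krpa cqeca nhn pgzer
Hunk 2: at line 10 remove [cqeca,nhn] add [lbff] -> 12 lines: zjmm ggnyp csad rrha spaeq plqr dzo rxdsj kmxrm krpa lbff pgzer
Hunk 3: at line 1 remove [ggnyp,csad,rrha] add [nbgm] -> 10 lines: zjmm nbgm spaeq plqr dzo rxdsj kmxrm krpa lbff pgzer
Hunk 4: at line 5 remove [kmxrm] add [sgroi,cfaa] -> 11 lines: zjmm nbgm spaeq plqr dzo rxdsj sgroi cfaa krpa lbff pgzer
Hunk 5: at line 5 remove [sgroi] add [kua] -> 11 lines: zjmm nbgm spaeq plqr dzo rxdsj kua cfaa krpa lbff pgzer
Final line 5: dzo

Answer: dzo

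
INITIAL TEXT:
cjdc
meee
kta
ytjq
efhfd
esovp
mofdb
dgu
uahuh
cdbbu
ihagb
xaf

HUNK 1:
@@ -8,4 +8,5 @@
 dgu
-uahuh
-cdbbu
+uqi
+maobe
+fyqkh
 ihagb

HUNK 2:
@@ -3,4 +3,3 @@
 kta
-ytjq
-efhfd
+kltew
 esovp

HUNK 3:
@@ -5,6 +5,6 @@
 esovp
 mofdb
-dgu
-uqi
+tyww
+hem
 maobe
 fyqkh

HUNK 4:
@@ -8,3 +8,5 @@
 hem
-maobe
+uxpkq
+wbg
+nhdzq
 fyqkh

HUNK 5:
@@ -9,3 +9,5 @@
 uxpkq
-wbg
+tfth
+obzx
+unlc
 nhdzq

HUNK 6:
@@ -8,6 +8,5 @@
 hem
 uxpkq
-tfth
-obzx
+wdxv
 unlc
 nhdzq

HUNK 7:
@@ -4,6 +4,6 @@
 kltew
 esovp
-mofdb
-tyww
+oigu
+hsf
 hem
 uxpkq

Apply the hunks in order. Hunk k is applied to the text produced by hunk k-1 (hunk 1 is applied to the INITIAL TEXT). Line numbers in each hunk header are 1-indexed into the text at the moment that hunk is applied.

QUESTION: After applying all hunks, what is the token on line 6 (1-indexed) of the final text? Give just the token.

Answer: oigu

Derivation:
Hunk 1: at line 8 remove [uahuh,cdbbu] add [uqi,maobe,fyqkh] -> 13 lines: cjdc meee kta ytjq efhfd esovp mofdb dgu uqi maobe fyqkh ihagb xaf
Hunk 2: at line 3 remove [ytjq,efhfd] add [kltew] -> 12 lines: cjdc meee kta kltew esovp mofdb dgu uqi maobe fyqkh ihagb xaf
Hunk 3: at line 5 remove [dgu,uqi] add [tyww,hem] -> 12 lines: cjdc meee kta kltew esovp mofdb tyww hem maobe fyqkh ihagb xaf
Hunk 4: at line 8 remove [maobe] add [uxpkq,wbg,nhdzq] -> 14 lines: cjdc meee kta kltew esovp mofdb tyww hem uxpkq wbg nhdzq fyqkh ihagb xaf
Hunk 5: at line 9 remove [wbg] add [tfth,obzx,unlc] -> 16 lines: cjdc meee kta kltew esovp mofdb tyww hem uxpkq tfth obzx unlc nhdzq fyqkh ihagb xaf
Hunk 6: at line 8 remove [tfth,obzx] add [wdxv] -> 15 lines: cjdc meee kta kltew esovp mofdb tyww hem uxpkq wdxv unlc nhdzq fyqkh ihagb xaf
Hunk 7: at line 4 remove [mofdb,tyww] add [oigu,hsf] -> 15 lines: cjdc meee kta kltew esovp oigu hsf hem uxpkq wdxv unlc nhdzq fyqkh ihagb xaf
Final line 6: oigu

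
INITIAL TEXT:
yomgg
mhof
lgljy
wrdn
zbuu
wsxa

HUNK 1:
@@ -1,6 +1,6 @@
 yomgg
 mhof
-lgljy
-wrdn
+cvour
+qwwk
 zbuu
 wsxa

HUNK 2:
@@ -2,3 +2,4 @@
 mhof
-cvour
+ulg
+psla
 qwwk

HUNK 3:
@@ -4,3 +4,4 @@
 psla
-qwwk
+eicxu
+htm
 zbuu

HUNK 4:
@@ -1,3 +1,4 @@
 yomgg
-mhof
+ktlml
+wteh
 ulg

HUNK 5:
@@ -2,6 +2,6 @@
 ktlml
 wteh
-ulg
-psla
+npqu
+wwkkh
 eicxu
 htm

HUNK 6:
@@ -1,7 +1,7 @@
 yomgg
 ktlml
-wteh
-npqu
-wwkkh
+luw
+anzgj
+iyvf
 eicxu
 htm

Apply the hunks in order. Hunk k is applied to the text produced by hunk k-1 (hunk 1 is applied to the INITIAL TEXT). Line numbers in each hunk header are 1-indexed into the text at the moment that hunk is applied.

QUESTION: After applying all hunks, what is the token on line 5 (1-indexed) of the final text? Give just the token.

Hunk 1: at line 1 remove [lgljy,wrdn] add [cvour,qwwk] -> 6 lines: yomgg mhof cvour qwwk zbuu wsxa
Hunk 2: at line 2 remove [cvour] add [ulg,psla] -> 7 lines: yomgg mhof ulg psla qwwk zbuu wsxa
Hunk 3: at line 4 remove [qwwk] add [eicxu,htm] -> 8 lines: yomgg mhof ulg psla eicxu htm zbuu wsxa
Hunk 4: at line 1 remove [mhof] add [ktlml,wteh] -> 9 lines: yomgg ktlml wteh ulg psla eicxu htm zbuu wsxa
Hunk 5: at line 2 remove [ulg,psla] add [npqu,wwkkh] -> 9 lines: yomgg ktlml wteh npqu wwkkh eicxu htm zbuu wsxa
Hunk 6: at line 1 remove [wteh,npqu,wwkkh] add [luw,anzgj,iyvf] -> 9 lines: yomgg ktlml luw anzgj iyvf eicxu htm zbuu wsxa
Final line 5: iyvf

Answer: iyvf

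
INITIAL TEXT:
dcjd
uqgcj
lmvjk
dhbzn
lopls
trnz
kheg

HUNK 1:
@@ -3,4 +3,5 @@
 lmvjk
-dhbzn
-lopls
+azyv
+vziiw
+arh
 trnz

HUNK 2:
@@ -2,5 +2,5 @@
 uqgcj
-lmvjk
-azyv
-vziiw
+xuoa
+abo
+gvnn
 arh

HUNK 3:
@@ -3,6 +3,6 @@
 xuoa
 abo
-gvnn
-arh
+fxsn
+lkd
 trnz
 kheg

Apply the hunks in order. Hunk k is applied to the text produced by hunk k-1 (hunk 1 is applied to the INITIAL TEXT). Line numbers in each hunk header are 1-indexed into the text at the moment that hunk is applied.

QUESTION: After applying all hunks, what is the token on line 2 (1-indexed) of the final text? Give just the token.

Hunk 1: at line 3 remove [dhbzn,lopls] add [azyv,vziiw,arh] -> 8 lines: dcjd uqgcj lmvjk azyv vziiw arh trnz kheg
Hunk 2: at line 2 remove [lmvjk,azyv,vziiw] add [xuoa,abo,gvnn] -> 8 lines: dcjd uqgcj xuoa abo gvnn arh trnz kheg
Hunk 3: at line 3 remove [gvnn,arh] add [fxsn,lkd] -> 8 lines: dcjd uqgcj xuoa abo fxsn lkd trnz kheg
Final line 2: uqgcj

Answer: uqgcj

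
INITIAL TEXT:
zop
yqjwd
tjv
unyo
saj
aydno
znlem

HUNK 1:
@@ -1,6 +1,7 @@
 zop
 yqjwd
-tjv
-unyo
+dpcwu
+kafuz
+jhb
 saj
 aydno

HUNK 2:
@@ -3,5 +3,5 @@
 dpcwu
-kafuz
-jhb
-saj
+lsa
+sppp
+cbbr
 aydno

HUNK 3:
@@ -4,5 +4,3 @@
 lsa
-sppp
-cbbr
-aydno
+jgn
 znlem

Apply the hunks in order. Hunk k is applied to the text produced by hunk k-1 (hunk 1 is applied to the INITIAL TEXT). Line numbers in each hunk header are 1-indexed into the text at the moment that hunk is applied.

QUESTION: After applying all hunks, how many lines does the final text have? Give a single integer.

Hunk 1: at line 1 remove [tjv,unyo] add [dpcwu,kafuz,jhb] -> 8 lines: zop yqjwd dpcwu kafuz jhb saj aydno znlem
Hunk 2: at line 3 remove [kafuz,jhb,saj] add [lsa,sppp,cbbr] -> 8 lines: zop yqjwd dpcwu lsa sppp cbbr aydno znlem
Hunk 3: at line 4 remove [sppp,cbbr,aydno] add [jgn] -> 6 lines: zop yqjwd dpcwu lsa jgn znlem
Final line count: 6

Answer: 6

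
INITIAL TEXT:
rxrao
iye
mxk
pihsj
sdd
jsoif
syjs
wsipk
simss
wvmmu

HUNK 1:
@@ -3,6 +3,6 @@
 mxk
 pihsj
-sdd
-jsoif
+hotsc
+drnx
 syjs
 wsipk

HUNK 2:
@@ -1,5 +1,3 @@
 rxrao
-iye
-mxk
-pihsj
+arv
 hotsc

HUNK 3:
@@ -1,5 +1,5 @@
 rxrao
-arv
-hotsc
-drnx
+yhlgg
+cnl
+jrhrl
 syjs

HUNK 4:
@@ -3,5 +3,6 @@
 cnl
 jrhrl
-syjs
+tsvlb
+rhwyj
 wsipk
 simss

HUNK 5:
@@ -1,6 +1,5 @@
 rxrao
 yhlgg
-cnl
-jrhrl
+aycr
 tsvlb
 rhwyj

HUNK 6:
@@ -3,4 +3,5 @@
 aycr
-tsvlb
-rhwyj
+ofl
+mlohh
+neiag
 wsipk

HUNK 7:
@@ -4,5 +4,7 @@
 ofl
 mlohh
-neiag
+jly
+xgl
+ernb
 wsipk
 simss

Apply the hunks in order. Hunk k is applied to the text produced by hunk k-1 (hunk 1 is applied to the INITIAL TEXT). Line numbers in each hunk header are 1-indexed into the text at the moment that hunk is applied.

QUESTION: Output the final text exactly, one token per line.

Answer: rxrao
yhlgg
aycr
ofl
mlohh
jly
xgl
ernb
wsipk
simss
wvmmu

Derivation:
Hunk 1: at line 3 remove [sdd,jsoif] add [hotsc,drnx] -> 10 lines: rxrao iye mxk pihsj hotsc drnx syjs wsipk simss wvmmu
Hunk 2: at line 1 remove [iye,mxk,pihsj] add [arv] -> 8 lines: rxrao arv hotsc drnx syjs wsipk simss wvmmu
Hunk 3: at line 1 remove [arv,hotsc,drnx] add [yhlgg,cnl,jrhrl] -> 8 lines: rxrao yhlgg cnl jrhrl syjs wsipk simss wvmmu
Hunk 4: at line 3 remove [syjs] add [tsvlb,rhwyj] -> 9 lines: rxrao yhlgg cnl jrhrl tsvlb rhwyj wsipk simss wvmmu
Hunk 5: at line 1 remove [cnl,jrhrl] add [aycr] -> 8 lines: rxrao yhlgg aycr tsvlb rhwyj wsipk simss wvmmu
Hunk 6: at line 3 remove [tsvlb,rhwyj] add [ofl,mlohh,neiag] -> 9 lines: rxrao yhlgg aycr ofl mlohh neiag wsipk simss wvmmu
Hunk 7: at line 4 remove [neiag] add [jly,xgl,ernb] -> 11 lines: rxrao yhlgg aycr ofl mlohh jly xgl ernb wsipk simss wvmmu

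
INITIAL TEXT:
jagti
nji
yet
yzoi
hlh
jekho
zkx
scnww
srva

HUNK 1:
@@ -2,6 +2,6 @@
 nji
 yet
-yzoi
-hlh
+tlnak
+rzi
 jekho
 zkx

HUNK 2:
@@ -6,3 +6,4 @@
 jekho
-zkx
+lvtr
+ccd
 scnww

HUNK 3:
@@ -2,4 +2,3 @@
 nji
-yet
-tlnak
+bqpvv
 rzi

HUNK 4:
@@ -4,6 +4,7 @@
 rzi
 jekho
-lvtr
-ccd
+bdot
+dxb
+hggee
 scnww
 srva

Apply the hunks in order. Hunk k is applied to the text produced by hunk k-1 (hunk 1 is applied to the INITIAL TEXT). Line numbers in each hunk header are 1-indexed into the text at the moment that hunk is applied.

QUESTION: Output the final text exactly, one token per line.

Answer: jagti
nji
bqpvv
rzi
jekho
bdot
dxb
hggee
scnww
srva

Derivation:
Hunk 1: at line 2 remove [yzoi,hlh] add [tlnak,rzi] -> 9 lines: jagti nji yet tlnak rzi jekho zkx scnww srva
Hunk 2: at line 6 remove [zkx] add [lvtr,ccd] -> 10 lines: jagti nji yet tlnak rzi jekho lvtr ccd scnww srva
Hunk 3: at line 2 remove [yet,tlnak] add [bqpvv] -> 9 lines: jagti nji bqpvv rzi jekho lvtr ccd scnww srva
Hunk 4: at line 4 remove [lvtr,ccd] add [bdot,dxb,hggee] -> 10 lines: jagti nji bqpvv rzi jekho bdot dxb hggee scnww srva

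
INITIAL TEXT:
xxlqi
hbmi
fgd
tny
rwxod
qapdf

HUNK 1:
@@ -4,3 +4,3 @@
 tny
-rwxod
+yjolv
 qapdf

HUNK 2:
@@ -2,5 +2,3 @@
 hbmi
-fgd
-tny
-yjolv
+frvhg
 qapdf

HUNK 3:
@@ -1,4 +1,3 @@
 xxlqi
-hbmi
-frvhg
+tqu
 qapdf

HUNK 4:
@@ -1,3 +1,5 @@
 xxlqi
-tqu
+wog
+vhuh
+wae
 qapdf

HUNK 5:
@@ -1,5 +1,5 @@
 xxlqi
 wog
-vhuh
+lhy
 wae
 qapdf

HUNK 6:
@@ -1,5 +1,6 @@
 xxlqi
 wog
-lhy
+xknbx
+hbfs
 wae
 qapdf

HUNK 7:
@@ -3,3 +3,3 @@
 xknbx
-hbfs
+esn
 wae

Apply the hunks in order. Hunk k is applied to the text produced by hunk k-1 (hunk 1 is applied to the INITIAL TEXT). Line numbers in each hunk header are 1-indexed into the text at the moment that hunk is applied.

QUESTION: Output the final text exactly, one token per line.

Answer: xxlqi
wog
xknbx
esn
wae
qapdf

Derivation:
Hunk 1: at line 4 remove [rwxod] add [yjolv] -> 6 lines: xxlqi hbmi fgd tny yjolv qapdf
Hunk 2: at line 2 remove [fgd,tny,yjolv] add [frvhg] -> 4 lines: xxlqi hbmi frvhg qapdf
Hunk 3: at line 1 remove [hbmi,frvhg] add [tqu] -> 3 lines: xxlqi tqu qapdf
Hunk 4: at line 1 remove [tqu] add [wog,vhuh,wae] -> 5 lines: xxlqi wog vhuh wae qapdf
Hunk 5: at line 1 remove [vhuh] add [lhy] -> 5 lines: xxlqi wog lhy wae qapdf
Hunk 6: at line 1 remove [lhy] add [xknbx,hbfs] -> 6 lines: xxlqi wog xknbx hbfs wae qapdf
Hunk 7: at line 3 remove [hbfs] add [esn] -> 6 lines: xxlqi wog xknbx esn wae qapdf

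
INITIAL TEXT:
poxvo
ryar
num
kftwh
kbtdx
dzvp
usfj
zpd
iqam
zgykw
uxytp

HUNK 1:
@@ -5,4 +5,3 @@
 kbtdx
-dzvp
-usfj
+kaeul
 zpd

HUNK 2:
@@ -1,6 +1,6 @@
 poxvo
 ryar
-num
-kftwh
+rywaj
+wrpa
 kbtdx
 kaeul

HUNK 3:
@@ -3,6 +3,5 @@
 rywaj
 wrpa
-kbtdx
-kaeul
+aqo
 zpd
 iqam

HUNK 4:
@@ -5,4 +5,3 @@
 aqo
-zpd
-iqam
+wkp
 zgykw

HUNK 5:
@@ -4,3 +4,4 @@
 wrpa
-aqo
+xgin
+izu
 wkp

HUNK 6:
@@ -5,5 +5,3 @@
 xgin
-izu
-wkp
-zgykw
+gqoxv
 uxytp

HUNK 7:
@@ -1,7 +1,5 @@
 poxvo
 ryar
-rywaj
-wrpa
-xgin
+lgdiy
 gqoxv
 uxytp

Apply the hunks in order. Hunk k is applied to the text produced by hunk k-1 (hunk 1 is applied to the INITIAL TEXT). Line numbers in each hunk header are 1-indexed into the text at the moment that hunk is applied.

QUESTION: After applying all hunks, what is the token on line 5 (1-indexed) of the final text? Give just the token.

Hunk 1: at line 5 remove [dzvp,usfj] add [kaeul] -> 10 lines: poxvo ryar num kftwh kbtdx kaeul zpd iqam zgykw uxytp
Hunk 2: at line 1 remove [num,kftwh] add [rywaj,wrpa] -> 10 lines: poxvo ryar rywaj wrpa kbtdx kaeul zpd iqam zgykw uxytp
Hunk 3: at line 3 remove [kbtdx,kaeul] add [aqo] -> 9 lines: poxvo ryar rywaj wrpa aqo zpd iqam zgykw uxytp
Hunk 4: at line 5 remove [zpd,iqam] add [wkp] -> 8 lines: poxvo ryar rywaj wrpa aqo wkp zgykw uxytp
Hunk 5: at line 4 remove [aqo] add [xgin,izu] -> 9 lines: poxvo ryar rywaj wrpa xgin izu wkp zgykw uxytp
Hunk 6: at line 5 remove [izu,wkp,zgykw] add [gqoxv] -> 7 lines: poxvo ryar rywaj wrpa xgin gqoxv uxytp
Hunk 7: at line 1 remove [rywaj,wrpa,xgin] add [lgdiy] -> 5 lines: poxvo ryar lgdiy gqoxv uxytp
Final line 5: uxytp

Answer: uxytp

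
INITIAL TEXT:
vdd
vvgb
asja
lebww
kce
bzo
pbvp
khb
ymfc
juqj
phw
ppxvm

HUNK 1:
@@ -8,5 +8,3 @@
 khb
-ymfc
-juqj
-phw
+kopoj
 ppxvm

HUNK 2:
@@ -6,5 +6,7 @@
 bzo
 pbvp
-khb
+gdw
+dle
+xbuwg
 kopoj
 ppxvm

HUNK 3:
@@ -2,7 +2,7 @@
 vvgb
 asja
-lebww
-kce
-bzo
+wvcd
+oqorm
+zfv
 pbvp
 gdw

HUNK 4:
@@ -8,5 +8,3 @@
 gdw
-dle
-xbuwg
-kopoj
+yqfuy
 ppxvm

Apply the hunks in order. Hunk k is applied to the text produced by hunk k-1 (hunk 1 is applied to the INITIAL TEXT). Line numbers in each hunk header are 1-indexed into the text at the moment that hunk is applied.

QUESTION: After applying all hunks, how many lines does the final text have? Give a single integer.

Answer: 10

Derivation:
Hunk 1: at line 8 remove [ymfc,juqj,phw] add [kopoj] -> 10 lines: vdd vvgb asja lebww kce bzo pbvp khb kopoj ppxvm
Hunk 2: at line 6 remove [khb] add [gdw,dle,xbuwg] -> 12 lines: vdd vvgb asja lebww kce bzo pbvp gdw dle xbuwg kopoj ppxvm
Hunk 3: at line 2 remove [lebww,kce,bzo] add [wvcd,oqorm,zfv] -> 12 lines: vdd vvgb asja wvcd oqorm zfv pbvp gdw dle xbuwg kopoj ppxvm
Hunk 4: at line 8 remove [dle,xbuwg,kopoj] add [yqfuy] -> 10 lines: vdd vvgb asja wvcd oqorm zfv pbvp gdw yqfuy ppxvm
Final line count: 10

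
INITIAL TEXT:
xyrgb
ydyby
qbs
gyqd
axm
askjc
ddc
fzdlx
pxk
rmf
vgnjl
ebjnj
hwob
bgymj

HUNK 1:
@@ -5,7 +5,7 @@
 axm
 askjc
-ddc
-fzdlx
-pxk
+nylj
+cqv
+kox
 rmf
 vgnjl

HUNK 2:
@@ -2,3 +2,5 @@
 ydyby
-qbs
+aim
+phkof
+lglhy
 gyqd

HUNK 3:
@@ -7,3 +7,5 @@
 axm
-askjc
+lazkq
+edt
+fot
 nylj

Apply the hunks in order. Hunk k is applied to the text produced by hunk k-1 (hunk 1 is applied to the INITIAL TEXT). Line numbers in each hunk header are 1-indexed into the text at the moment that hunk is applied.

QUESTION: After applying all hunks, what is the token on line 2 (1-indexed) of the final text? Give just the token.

Hunk 1: at line 5 remove [ddc,fzdlx,pxk] add [nylj,cqv,kox] -> 14 lines: xyrgb ydyby qbs gyqd axm askjc nylj cqv kox rmf vgnjl ebjnj hwob bgymj
Hunk 2: at line 2 remove [qbs] add [aim,phkof,lglhy] -> 16 lines: xyrgb ydyby aim phkof lglhy gyqd axm askjc nylj cqv kox rmf vgnjl ebjnj hwob bgymj
Hunk 3: at line 7 remove [askjc] add [lazkq,edt,fot] -> 18 lines: xyrgb ydyby aim phkof lglhy gyqd axm lazkq edt fot nylj cqv kox rmf vgnjl ebjnj hwob bgymj
Final line 2: ydyby

Answer: ydyby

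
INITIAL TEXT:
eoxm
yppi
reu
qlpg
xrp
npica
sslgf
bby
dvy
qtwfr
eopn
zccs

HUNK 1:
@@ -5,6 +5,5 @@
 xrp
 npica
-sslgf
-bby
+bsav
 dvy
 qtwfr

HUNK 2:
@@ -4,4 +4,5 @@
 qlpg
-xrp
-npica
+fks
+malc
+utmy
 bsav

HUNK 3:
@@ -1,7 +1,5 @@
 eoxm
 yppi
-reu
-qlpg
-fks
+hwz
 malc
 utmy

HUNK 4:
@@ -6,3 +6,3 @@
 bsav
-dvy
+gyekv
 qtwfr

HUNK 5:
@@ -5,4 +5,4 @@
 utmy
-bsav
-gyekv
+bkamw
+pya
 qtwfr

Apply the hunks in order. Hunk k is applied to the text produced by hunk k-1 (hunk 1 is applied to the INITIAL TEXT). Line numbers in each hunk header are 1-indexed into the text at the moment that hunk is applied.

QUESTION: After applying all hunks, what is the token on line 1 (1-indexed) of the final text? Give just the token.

Hunk 1: at line 5 remove [sslgf,bby] add [bsav] -> 11 lines: eoxm yppi reu qlpg xrp npica bsav dvy qtwfr eopn zccs
Hunk 2: at line 4 remove [xrp,npica] add [fks,malc,utmy] -> 12 lines: eoxm yppi reu qlpg fks malc utmy bsav dvy qtwfr eopn zccs
Hunk 3: at line 1 remove [reu,qlpg,fks] add [hwz] -> 10 lines: eoxm yppi hwz malc utmy bsav dvy qtwfr eopn zccs
Hunk 4: at line 6 remove [dvy] add [gyekv] -> 10 lines: eoxm yppi hwz malc utmy bsav gyekv qtwfr eopn zccs
Hunk 5: at line 5 remove [bsav,gyekv] add [bkamw,pya] -> 10 lines: eoxm yppi hwz malc utmy bkamw pya qtwfr eopn zccs
Final line 1: eoxm

Answer: eoxm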